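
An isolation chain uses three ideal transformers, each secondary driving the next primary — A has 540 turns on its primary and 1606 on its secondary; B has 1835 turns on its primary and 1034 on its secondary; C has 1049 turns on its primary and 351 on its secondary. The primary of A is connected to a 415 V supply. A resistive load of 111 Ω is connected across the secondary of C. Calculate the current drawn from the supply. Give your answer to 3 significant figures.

I_supply ≈ 1.18 A

Secondary of A: V = 415.00 × 1606/540 = 1234.2 V.
Secondary of B: V = 1234.2 × 1034/1835 = 695.48 V.
Secondary of C: V = 695.48 × 351/1049 = 232.71 V.
I_load = 232.71/111 = 2.0965 A, so P_out = 232.71 × 2.0965 = 487.88 W.
All ideal ⇒ P_in = P_out, so I_supply = 487.88/415 = 1.18 A.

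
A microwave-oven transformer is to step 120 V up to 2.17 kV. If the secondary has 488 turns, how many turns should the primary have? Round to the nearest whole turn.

N_p = 27 turns

N_p/N_s = V_p/V_s, so N_p = 488 × 120/2170 = 27.0 ≈ 27 turns.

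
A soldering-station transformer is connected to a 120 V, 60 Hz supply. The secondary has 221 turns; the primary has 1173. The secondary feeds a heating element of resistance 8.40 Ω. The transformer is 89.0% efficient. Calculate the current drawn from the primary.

V_s = 120 × 221/1173 = 22.609 V.
I_s = V_s/R = 22.609/8.40 = 2.6915 A.
P_out = V_s I_s = 22.609 × 2.6915 = 60.852 W.
P_in = P_out/η = 60.852/0.890 = 68.373 W.
I_p = P_in/V_p = 68.373/120 = 0.570 A.

I_p ≈ 0.570 A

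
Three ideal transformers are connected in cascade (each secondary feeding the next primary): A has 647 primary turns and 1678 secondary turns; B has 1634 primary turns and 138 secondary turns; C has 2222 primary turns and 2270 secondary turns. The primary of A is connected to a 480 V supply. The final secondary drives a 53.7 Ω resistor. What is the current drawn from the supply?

I_supply ≈ 0.448 A

Secondary of A: V = 480.00 × 1678/647 = 1244.9 V.
Secondary of B: V = 1244.9 × 138/1634 = 105.14 V.
Secondary of C: V = 105.14 × 2270/2222 = 107.41 V.
I_load = 107.41/53.7 = 2.0002 A, so P_out = 107.41 × 2.0002 = 214.83 W.
All ideal ⇒ P_in = P_out, so I_supply = 214.83/480 = 0.448 A.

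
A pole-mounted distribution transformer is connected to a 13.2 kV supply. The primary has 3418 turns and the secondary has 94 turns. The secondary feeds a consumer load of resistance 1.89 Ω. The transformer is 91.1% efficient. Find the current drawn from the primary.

V_s = 13200 × 94/3418 = 363.02 V.
I_s = V_s/R = 363.02/1.89 = 192.07 A.
P_out = V_s I_s = 363.02 × 192.07 = 69726 W.
P_in = P_out/η = 69726/0.911 = 76538 W.
I_p = P_in/V_p = 76538/13200 = 5.80 A.

I_p ≈ 5.80 A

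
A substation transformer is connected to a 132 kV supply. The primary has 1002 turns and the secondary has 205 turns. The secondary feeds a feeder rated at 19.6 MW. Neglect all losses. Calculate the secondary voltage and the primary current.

V_s = V_p × N_s/N_p = 132000 × 205/1002 = 27006 V.
I_s = P/V_s = 1.96×10^7/27006 = 725.76 A.
I_p = I_s × N_s/N_p = 725.76 × 205/1002 = 148 A.

V_s ≈ 27000 V, I_p ≈ 148 A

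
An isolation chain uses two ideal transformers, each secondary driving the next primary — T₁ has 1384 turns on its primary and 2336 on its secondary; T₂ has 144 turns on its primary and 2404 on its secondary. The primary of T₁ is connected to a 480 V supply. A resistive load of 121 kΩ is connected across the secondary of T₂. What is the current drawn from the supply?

I_supply ≈ 3.15 A

Secondary of T₁: V = 480.00 × 2336/1384 = 810.17 V.
Secondary of T₂: V = 810.17 × 2404/144 = 13525 V.
I_load = 13525/121000 = 0.11178 A, so P_out = 13525 × 0.11178 = 1511.9 W.
All ideal ⇒ P_in = P_out, so I_supply = 1511.9/480 = 3.15 A.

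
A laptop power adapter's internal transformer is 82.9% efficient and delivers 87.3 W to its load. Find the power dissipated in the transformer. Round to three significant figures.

P_loss ≈ 18.0 W

P_in = P_out/η = 87.3/0.829 = 105.308 W.
P_loss = P_in − P_out = 105.308 − 87.3 = 18.0 W.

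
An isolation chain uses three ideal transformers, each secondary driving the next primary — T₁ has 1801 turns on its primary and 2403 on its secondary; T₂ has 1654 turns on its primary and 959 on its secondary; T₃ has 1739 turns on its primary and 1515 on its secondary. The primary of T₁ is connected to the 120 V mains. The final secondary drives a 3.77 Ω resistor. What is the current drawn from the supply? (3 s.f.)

Secondary of T₁: V = 120.00 × 2403/1801 = 160.11 V.
Secondary of T₂: V = 160.11 × 959/1654 = 92.833 V.
Secondary of T₃: V = 92.833 × 1515/1739 = 80.876 V.
I_load = 80.876/3.77 = 21.452 A, so P_out = 80.876 × 21.452 = 1735.0 W.
All ideal ⇒ P_in = P_out, so I_supply = 1735.0/120 = 14.5 A.

I_supply ≈ 14.5 A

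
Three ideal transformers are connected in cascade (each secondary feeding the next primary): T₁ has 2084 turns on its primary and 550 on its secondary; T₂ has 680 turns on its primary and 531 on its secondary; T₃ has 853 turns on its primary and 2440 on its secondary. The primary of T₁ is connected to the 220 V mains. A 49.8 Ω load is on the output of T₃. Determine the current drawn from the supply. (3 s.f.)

I_supply ≈ 1.54 A

Secondary of T₁: V = 220.00 × 550/2084 = 58.061 V.
Secondary of T₂: V = 58.061 × 531/680 = 45.339 V.
Secondary of T₃: V = 45.339 × 2440/853 = 129.69 V.
I_load = 129.69/49.8 = 2.6043 A, so P_out = 129.69 × 2.6043 = 337.75 W.
All ideal ⇒ P_in = P_out, so I_supply = 337.75/220 = 1.54 A.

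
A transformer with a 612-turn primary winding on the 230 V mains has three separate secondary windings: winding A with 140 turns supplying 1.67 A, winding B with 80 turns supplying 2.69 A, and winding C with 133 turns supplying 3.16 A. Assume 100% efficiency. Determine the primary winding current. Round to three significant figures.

I_p ≈ 1.42 A

V_A = 230 × 140/612 = 52.614 V; V_B = 230 × 80/612 = 30.065 V; V_C = 230 × 133/612 = 49.984 V.
P_out = V_A I_A + V_B I_B + V_C I_C = 52.614×1.67 + 30.065×2.69 + 49.984×3.16 = 87.866 + 80.876 + 157.95 = 326.69 W.
Ideal ⇒ P_in = P_out, so I_p = P_out/V_p = 326.69/230 = 1.42 A.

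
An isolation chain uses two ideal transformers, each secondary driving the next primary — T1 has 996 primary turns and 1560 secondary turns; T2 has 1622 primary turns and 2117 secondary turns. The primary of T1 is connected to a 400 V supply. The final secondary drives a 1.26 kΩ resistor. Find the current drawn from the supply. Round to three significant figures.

I_supply ≈ 1.33 A

After T1: V = 400.00 × 1560/996 = 626.51 V.
After T2: V = 626.51 × 2117/1622 = 817.70 V.
I_load = 817.70/1260 = 0.64897 A, so P_out = 817.70 × 0.64897 = 530.66 W.
All ideal ⇒ P_in = P_out, so I_supply = 530.66/400 = 1.33 A.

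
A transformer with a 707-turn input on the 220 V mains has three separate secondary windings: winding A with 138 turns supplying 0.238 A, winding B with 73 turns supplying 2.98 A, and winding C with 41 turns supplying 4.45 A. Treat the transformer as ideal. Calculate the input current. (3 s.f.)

V_A = 220 × 138/707 = 42.942 V; V_B = 220 × 73/707 = 22.716 V; V_C = 220 × 41/707 = 12.758 V.
P_out = V_A I_A + V_B I_B + V_C I_C = 42.942×0.238 + 22.716×2.98 + 12.758×4.45 = 10.220 + 67.693 + 56.774 = 134.69 W.
Ideal ⇒ P_in = P_out, so I_in = P_out/V_in = 134.69/220 = 0.612 A.

I_in ≈ 0.612 A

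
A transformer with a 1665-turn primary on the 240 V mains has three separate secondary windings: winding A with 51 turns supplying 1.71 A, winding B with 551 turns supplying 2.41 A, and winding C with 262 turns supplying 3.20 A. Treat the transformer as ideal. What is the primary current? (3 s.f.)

V_A = 240 × 51/1665 = 7.3514 V; V_B = 240 × 551/1665 = 79.423 V; V_C = 240 × 262/1665 = 37.766 V.
P_out = V_A I_A + V_B I_B + V_C I_C = 7.3514×1.71 + 79.423×2.41 + 37.766×3.20 = 12.571 + 191.41 + 120.85 = 324.83 W.
Ideal ⇒ P_in = P_out, so I_p = P_out/V_p = 324.83/240 = 1.35 A.

I_p ≈ 1.35 A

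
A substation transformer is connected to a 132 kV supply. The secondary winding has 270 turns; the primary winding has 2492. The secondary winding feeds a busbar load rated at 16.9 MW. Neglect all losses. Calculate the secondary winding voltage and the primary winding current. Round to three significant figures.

V_s ≈ 14300 V, I_p ≈ 128 A

V_s = V_p × N_s/N_p = 132000 × 270/2492 = 14302 V.
I_s = P/V_s = 1.69×10^7/14302 = 1181.7 A.
I_p = I_s × N_s/N_p = 1181.7 × 270/2492 = 128 A.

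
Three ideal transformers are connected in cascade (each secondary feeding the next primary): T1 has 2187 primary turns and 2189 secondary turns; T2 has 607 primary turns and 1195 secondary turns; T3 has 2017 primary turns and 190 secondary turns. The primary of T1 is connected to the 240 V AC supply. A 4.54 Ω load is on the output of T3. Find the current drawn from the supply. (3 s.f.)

Secondary of T1: V = 240.00 × 2189/2187 = 240.22 V.
Secondary of T2: V = 240.22 × 1195/607 = 472.92 V.
Secondary of T3: V = 472.92 × 190/2017 = 44.549 V.
I_load = 44.549/4.54 = 9.8125 A, so P_out = 44.549 × 9.8125 = 437.13 W.
All ideal ⇒ P_in = P_out, so I_supply = 437.13/240 = 1.82 A.

I_supply ≈ 1.82 A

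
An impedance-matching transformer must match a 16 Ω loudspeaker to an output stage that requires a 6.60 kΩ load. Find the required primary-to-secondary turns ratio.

Z_p/Z_s = (N_p/N_s)², so N_p/N_s = √(6600/16) = √412 = 20.3.

N_p/N_s ≈ 20.3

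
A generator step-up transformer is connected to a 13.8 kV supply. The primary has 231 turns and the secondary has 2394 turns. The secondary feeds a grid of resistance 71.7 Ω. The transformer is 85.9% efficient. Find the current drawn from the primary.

V_s = 13800 × 2394/231 = 143020 V.
I_s = V_s/R = 143020/71.7 = 1994.7 A.
P_out = V_s I_s = 143020 × 1994.7 = 2.8527×10^8 W.
P_in = P_out/η = 2.8527×10^8/0.859 = 3.3210×10^8 W.
I_p = P_in/V_p = 3.3210×10^8/13800 = 24100 A.

I_p ≈ 24100 A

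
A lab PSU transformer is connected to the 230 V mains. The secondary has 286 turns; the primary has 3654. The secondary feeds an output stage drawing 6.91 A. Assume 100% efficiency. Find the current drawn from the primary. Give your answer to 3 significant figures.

I_p ≈ 0.541 A

For an ideal transformer I_p N_p = I_s N_s, so I_p = 6.91 × 286/3654 = 0.541 A.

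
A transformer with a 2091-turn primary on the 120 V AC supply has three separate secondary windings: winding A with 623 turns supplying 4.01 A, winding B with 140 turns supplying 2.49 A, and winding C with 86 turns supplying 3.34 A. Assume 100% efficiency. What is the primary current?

V_A = 120 × 623/2091 = 35.753 V; V_B = 120 × 140/2091 = 8.0344 V; V_C = 120 × 86/2091 = 4.9354 V.
P_out = V_A I_A + V_B I_B + V_C I_C = 35.753×4.01 + 8.0344×2.49 + 4.9354×3.34 = 143.37 + 20.006 + 16.484 = 179.86 W.
Ideal ⇒ P_in = P_out, so I_p = P_out/V_p = 179.86/120 = 1.50 A.

I_p ≈ 1.50 A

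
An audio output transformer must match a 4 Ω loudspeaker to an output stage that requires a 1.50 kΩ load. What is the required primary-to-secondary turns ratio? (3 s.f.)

N_p/N_s ≈ 19.4

Z_p/Z_s = (N_p/N_s)², so N_p/N_s = √(1500/4) = √375 = 19.4.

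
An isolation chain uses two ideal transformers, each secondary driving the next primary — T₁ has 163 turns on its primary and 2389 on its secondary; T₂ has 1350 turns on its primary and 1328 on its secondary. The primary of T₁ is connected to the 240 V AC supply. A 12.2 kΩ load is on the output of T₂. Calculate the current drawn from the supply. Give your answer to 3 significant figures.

After T₁: V = 240.00 × 2389/163 = 3517.5 V.
After T₂: V = 3517.5 × 1328/1350 = 3460.2 V.
I_load = 3460.2/12200 = 0.28362 A, so P_out = 3460.2 × 0.28362 = 981.41 W.
All ideal ⇒ P_in = P_out, so I_supply = 981.41/240 = 4.09 A.

I_supply ≈ 4.09 A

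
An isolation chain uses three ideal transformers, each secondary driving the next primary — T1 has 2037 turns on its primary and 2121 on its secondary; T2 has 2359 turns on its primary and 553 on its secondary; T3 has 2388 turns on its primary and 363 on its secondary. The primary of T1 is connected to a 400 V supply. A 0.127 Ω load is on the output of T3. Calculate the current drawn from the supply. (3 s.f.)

After T1: V = 400.00 × 2121/2037 = 416.49 V.
After T2: V = 416.49 × 553/2359 = 97.635 V.
After T3: V = 97.635 × 363/2388 = 14.842 V.
I_load = 14.842/0.127 = 116.86 A, so P_out = 14.842 × 116.86 = 1734.4 W.
All ideal ⇒ P_in = P_out, so I_supply = 1734.4/400 = 4.34 A.

I_supply ≈ 4.34 A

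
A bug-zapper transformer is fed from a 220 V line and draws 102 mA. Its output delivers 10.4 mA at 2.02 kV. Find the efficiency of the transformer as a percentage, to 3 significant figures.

P_in = 220 × 0.102 = 22.4400 W.
P_out = 2020 × 0.0104 = 21.0080 W.
η = P_out/P_in = 21.0080/22.4400 = 0.936.

η ≈ 93.6%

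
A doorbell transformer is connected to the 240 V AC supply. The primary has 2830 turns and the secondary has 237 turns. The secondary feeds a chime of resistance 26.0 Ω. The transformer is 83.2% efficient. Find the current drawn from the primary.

I_p ≈ 0.0778 A

V_s = 240 × 237/2830 = 20.099 V.
I_s = V_s/R = 20.099/26.0 = 0.77304 A.
P_out = V_s I_s = 20.099 × 0.77304 = 15.537 W.
P_in = P_out/η = 15.537/0.832 = 18.675 W.
I_p = P_in/V_p = 18.675/240 = 0.0778 A.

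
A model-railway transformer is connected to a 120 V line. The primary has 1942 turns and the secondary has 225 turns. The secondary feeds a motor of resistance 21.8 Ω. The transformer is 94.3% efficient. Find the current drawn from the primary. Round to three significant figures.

I_p ≈ 0.0784 A

V_s = 120 × 225/1942 = 13.903 V.
I_s = V_s/R = 13.903/21.8 = 0.63776 A.
P_out = V_s I_s = 13.903 × 0.63776 = 8.8669 W.
P_in = P_out/η = 8.8669/0.943 = 9.4029 W.
I_p = P_in/V_p = 9.4029/120 = 0.0784 A.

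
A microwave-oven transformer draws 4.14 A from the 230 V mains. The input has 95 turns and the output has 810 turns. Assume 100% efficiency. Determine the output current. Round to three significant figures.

I_out ≈ 0.486 A

I_out/I_in = N_in/N_out, so I_out = 4.14 × 95/810 = 0.486 A.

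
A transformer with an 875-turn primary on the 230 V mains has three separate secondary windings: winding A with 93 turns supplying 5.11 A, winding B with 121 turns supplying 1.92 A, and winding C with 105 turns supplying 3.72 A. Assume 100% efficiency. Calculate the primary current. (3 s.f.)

V_A = 230 × 93/875 = 24.446 V; V_B = 230 × 121/875 = 31.806 V; V_C = 230 × 105/875 = 27.600 V.
P_out = V_A I_A + V_B I_B + V_C I_C = 24.446×5.11 + 31.806×1.92 + 27.600×3.72 = 124.92 + 61.067 + 102.67 = 288.66 W.
Ideal ⇒ P_in = P_out, so I_p = P_out/V_p = 288.66/230 = 1.26 A.

I_p ≈ 1.26 A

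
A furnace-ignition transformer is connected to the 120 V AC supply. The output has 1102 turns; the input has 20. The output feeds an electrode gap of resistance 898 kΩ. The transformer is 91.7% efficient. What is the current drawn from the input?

I_in ≈ 0.442 A

V_out = 120 × 1102/20 = 6612.0 V.
I_out = V_out/R = 6612.0/898000 = 0.0073630 A.
P_out = V_out I_out = 6612.0 × 0.0073630 = 48.684 W.
P_in = P_out/η = 48.684/0.917 = 53.091 W.
I_in = P_in/V_in = 53.091/120 = 0.442 A.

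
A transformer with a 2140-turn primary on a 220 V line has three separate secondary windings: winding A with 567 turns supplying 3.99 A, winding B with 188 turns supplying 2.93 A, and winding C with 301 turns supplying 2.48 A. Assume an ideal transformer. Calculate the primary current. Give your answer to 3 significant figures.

I_p ≈ 1.66 A

V_A = 220 × 567/2140 = 58.290 V; V_B = 220 × 188/2140 = 19.327 V; V_C = 220 × 301/2140 = 30.944 V.
P_out = V_A I_A + V_B I_B + V_C I_C = 58.290×3.99 + 19.327×2.93 + 30.944×2.48 = 232.58 + 56.628 + 76.741 = 365.95 W.
Ideal ⇒ P_in = P_out, so I_p = P_out/V_p = 365.95/220 = 1.66 A.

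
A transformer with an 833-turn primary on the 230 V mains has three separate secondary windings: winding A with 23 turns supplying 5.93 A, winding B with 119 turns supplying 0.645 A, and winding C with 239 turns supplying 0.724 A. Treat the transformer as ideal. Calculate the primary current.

I_p ≈ 0.464 A

V_A = 230 × 23/833 = 6.3505 V; V_B = 230 × 119/833 = 32.857 V; V_C = 230 × 239/833 = 65.990 V.
P_out = V_A I_A + V_B I_B + V_C I_C = 6.3505×5.93 + 32.857×0.645 + 65.990×0.724 = 37.659 + 21.193 + 47.777 = 106.63 W.
Ideal ⇒ P_in = P_out, so I_p = P_out/V_p = 106.63/230 = 0.464 A.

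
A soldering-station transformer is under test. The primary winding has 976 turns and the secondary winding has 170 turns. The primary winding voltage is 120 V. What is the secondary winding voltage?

V_s/V_p = N_s/N_p, so V_s = 120 × 170/976 = 20.9 V.

V_s ≈ 20.9 V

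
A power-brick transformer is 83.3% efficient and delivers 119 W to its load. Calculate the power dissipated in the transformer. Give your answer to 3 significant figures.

P_loss ≈ 23.9 W

P_in = P_out/η = 119/0.833 = 142.857 W.
P_loss = P_in − P_out = 142.857 − 119 = 23.9 W.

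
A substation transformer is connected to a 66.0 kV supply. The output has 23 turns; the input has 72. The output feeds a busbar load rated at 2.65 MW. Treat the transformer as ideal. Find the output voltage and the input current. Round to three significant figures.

V_out = V_in × N_out/N_in = 66000 × 23/72 = 21083 V.
I_out = P/V_out = 2.65×10^6/21083 = 125.69 A.
I_in = I_out × N_out/N_in = 125.69 × 23/72 = 40.2 A.

V_out ≈ 21100 V, I_in ≈ 40.2 A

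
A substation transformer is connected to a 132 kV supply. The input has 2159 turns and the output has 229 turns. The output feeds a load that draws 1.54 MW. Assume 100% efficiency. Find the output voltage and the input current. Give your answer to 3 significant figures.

V_out ≈ 14000 V, I_in ≈ 11.7 A

V_out = V_in × N_out/N_in = 132000 × 229/2159 = 14001 V.
I_out = P/V_out = 1.54×10^6/14001 = 109.99 A.
I_in = I_out × N_out/N_in = 109.99 × 229/2159 = 11.7 A.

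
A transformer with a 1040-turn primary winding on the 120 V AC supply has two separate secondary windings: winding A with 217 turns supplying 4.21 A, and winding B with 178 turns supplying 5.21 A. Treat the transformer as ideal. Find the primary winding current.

I_p ≈ 1.77 A

V_A = 120 × 217/1040 = 25.038 V; V_B = 120 × 178/1040 = 20.538 V.
P_out = V_A I_A + V_B I_B = 25.038×4.21 + 20.538×5.21 = 105.41 + 107.01 = 212.42 W.
Ideal ⇒ P_in = P_out, so I_p = P_out/V_p = 212.42/120 = 1.77 A.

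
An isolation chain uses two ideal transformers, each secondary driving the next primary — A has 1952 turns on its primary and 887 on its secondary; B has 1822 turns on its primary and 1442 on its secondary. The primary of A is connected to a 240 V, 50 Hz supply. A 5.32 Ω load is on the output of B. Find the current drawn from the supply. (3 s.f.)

I_supply ≈ 5.83 A

Secondary of A: V = 240.00 × 887/1952 = 109.06 V.
Secondary of B: V = 109.06 × 1442/1822 = 86.312 V.
I_load = 86.312/5.32 = 16.224 A, so P_out = 86.312 × 16.224 = 1400.3 W.
All ideal ⇒ P_in = P_out, so I_supply = 1400.3/240 = 5.83 A.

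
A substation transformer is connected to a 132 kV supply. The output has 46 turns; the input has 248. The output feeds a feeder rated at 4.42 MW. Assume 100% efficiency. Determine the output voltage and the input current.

V_out ≈ 24500 V, I_in ≈ 33.5 A

V_out = V_in × N_out/N_in = 132000 × 46/248 = 24484 V.
I_out = P/V_out = 4.42×10^6/24484 = 180.53 A.
I_in = I_out × N_out/N_in = 180.53 × 46/248 = 33.5 A.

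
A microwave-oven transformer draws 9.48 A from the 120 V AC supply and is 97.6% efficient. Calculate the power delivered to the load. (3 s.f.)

P_in = V_p I_p = 120 × 9.48 = 1137.6 W.
P_out = η P_in = 0.976 × 1137.6 = 1110 W.

P_out ≈ 1110 W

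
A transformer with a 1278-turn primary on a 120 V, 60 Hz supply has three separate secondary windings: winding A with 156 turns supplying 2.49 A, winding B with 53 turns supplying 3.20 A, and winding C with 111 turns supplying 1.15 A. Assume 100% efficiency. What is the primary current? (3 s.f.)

V_A = 120 × 156/1278 = 14.648 V; V_B = 120 × 53/1278 = 4.9765 V; V_C = 120 × 111/1278 = 10.423 V.
P_out = V_A I_A + V_B I_B + V_C I_C = 14.648×2.49 + 4.9765×3.20 + 10.423×1.15 = 36.473 + 15.925 + 11.986 = 64.384 W.
Ideal ⇒ P_in = P_out, so I_p = P_out/V_p = 64.384/120 = 0.537 A.

I_p ≈ 0.537 A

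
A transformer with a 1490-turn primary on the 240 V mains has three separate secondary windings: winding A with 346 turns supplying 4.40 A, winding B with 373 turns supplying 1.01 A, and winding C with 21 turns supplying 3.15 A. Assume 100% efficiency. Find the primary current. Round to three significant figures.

V_A = 240 × 346/1490 = 55.732 V; V_B = 240 × 373/1490 = 60.081 V; V_C = 240 × 21/1490 = 3.3826 V.
P_out = V_A I_A + V_B I_B + V_C I_C = 55.732×4.40 + 60.081×1.01 + 3.3826×3.15 = 245.22 + 60.681 + 10.655 = 316.56 W.
Ideal ⇒ P_in = P_out, so I_p = P_out/V_p = 316.56/240 = 1.32 A.

I_p ≈ 1.32 A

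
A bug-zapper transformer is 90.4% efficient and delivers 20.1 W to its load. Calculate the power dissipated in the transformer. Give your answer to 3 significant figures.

P_loss ≈ 2.13 W

P_in = P_out/η = 20.1/0.904 = 22.2345 W.
P_loss = P_in − P_out = 22.2345 − 20.1 = 2.13 W.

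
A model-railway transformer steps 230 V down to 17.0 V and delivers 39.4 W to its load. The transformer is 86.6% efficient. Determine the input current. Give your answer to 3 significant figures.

I_in ≈ 0.198 A

P_in = P_out/η = 39.4/0.866 = 45.497 W.
I_in = P_in/V_in = 45.497/230 = 0.198 A.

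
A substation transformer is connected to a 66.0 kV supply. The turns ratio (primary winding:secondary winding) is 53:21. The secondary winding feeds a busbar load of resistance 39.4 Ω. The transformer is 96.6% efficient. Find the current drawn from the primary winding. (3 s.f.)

V_s = 66000 × 21/53 = 26151 V.
I_s = V_s/R = 26151/39.4 = 663.73 A.
P_out = V_s I_s = 26151 × 663.73 = 1.7357×10^7 W.
P_in = P_out/η = 1.7357×10^7/0.966 = 1.7968×10^7 W.
I_p = P_in/V_p = 1.7968×10^7/66000 = 272 A.

I_p ≈ 272 A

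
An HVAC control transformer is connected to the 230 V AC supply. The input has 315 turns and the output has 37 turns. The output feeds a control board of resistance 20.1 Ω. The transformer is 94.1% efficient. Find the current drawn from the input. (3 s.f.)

I_in ≈ 0.168 A

V_out = 230 × 37/315 = 27.016 V.
I_out = V_out/R = 27.016/20.1 = 1.3441 A.
P_out = V_out I_out = 27.016 × 1.3441 = 36.311 W.
P_in = P_out/η = 36.311/0.941 = 38.588 W.
I_in = P_in/V_in = 38.588/230 = 0.168 A.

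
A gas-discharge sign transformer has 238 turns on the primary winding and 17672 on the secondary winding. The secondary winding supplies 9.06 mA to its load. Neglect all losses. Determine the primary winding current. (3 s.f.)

I_p ≈ 0.673 A

For an ideal transformer I_p/I_s = N_s/N_p, so I_p = 0.00906 × 17672/238 = 0.673 A.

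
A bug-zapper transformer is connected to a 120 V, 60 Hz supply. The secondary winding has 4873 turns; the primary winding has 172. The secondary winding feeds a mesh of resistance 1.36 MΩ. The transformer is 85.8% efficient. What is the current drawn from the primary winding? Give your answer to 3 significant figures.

V_s = 120 × 4873/172 = 3399.8 V.
I_s = V_s/R = 3399.8/(1.36×10^6) = 0.0024998 A.
P_out = V_s I_s = 3399.8 × 0.0024998 = 8.4988 W.
P_in = P_out/η = 8.4988/0.858 = 9.9054 W.
I_p = P_in/V_p = 9.9054/120 = 0.0825 A.

I_p ≈ 0.0825 A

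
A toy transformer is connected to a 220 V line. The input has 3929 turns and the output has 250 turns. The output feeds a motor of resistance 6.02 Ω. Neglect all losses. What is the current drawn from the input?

I_in ≈ 0.148 A

V_out = V_in × N_out/N_in = 220 × 250/3929 = 13.998 V.
I_out = V_out/R = 13.998/6.02 = 2.3253 A.
For an ideal transformer I_in N_in = I_out N_out, so I_in = 2.3253 × 250/3929 = 0.148 A.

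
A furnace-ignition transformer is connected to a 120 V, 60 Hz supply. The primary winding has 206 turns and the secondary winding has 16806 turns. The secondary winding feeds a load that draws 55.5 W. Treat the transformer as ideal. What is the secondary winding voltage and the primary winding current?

V_s ≈ 9790 V, I_p ≈ 0.463 A

V_s = V_p × N_s/N_p = 120 × 16806/206 = 9789.9 V.
I_s = P/V_s = 55.5/9789.9 = 0.0056691 A.
I_p = I_s × N_s/N_p = 0.0056691 × 16806/206 = 0.463 A.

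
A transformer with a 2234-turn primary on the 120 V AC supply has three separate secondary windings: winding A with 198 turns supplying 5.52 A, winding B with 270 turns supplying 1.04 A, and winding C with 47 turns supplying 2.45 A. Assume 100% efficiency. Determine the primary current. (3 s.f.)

V_A = 120 × 198/2234 = 10.636 V; V_B = 120 × 270/2234 = 14.503 V; V_C = 120 × 47/2234 = 2.5246 V.
P_out = V_A I_A + V_B I_B + V_C I_C = 10.636×5.52 + 14.503×1.04 + 2.5246×2.45 = 58.709 + 15.083 + 6.1853 = 79.977 W.
Ideal ⇒ P_in = P_out, so I_p = P_out/V_p = 79.977/120 = 0.666 A.

I_p ≈ 0.666 A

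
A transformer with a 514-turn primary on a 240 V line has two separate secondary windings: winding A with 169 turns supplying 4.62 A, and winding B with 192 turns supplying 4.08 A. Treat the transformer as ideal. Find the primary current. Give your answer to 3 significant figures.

V_A = 240 × 169/514 = 78.911 V; V_B = 240 × 192/514 = 89.650 V.
P_out = V_A I_A + V_B I_B = 78.911×4.62 + 89.650×4.08 = 364.57 + 365.77 = 730.34 W.
Ideal ⇒ P_in = P_out, so I_p = P_out/V_p = 730.34/240 = 3.04 A.

I_p ≈ 3.04 A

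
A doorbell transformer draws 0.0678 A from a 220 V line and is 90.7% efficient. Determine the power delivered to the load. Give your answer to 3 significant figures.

P_in = V_p I_p = 220 × 0.0678 = 14.916 W.
P_out = η P_in = 0.907 × 14.916 = 13.5 W.

P_out ≈ 13.5 W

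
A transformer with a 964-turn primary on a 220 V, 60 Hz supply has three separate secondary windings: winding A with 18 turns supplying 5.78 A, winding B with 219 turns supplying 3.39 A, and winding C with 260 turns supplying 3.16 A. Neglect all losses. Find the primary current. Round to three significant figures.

I_p ≈ 1.73 A

V_A = 220 × 18/964 = 4.1079 V; V_B = 220 × 219/964 = 49.979 V; V_C = 220 × 260/964 = 59.336 V.
P_out = V_A I_A + V_B I_B + V_C I_C = 4.1079×5.78 + 49.979×3.39 + 59.336×3.16 = 23.744 + 169.43 + 187.50 = 380.68 W.
Ideal ⇒ P_in = P_out, so I_p = P_out/V_p = 380.68/220 = 1.73 A.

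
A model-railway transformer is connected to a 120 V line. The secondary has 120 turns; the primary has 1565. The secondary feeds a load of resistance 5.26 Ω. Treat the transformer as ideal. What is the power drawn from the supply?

P ≈ 16.1 W

V_s = V_p × N_s/N_p = 120 × 120/1565 = 9.2013 V.
I_s = V_s/R = 9.2013/5.26 = 1.7493 A.
I_p = I_s × N_s/N_p = 1.7493 × 120/1565 = 0.13413 A.
P = V_p I_p = 120 × 0.13413 = 16.1 W.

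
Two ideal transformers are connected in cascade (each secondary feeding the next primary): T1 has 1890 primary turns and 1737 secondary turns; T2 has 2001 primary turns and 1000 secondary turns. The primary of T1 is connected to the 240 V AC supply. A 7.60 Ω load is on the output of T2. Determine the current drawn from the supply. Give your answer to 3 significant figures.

Secondary of T1: V = 240.00 × 1737/1890 = 220.57 V.
Secondary of T2: V = 220.57 × 1000/2001 = 110.23 V.
I_load = 110.23/7.60 = 14.504 A, so P_out = 110.23 × 14.504 = 1598.8 W.
All ideal ⇒ P_in = P_out, so I_supply = 1598.8/240 = 6.66 A.

I_supply ≈ 6.66 A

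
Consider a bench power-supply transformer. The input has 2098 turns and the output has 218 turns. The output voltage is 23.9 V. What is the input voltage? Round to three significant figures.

V_in ≈ 230 V

V_in/V_out = N_in/N_out, so V_in = 23.9 × 2098/218 = 230 V.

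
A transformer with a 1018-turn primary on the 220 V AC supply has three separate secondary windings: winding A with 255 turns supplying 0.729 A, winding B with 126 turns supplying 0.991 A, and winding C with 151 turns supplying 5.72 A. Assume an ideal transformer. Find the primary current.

V_A = 220 × 255/1018 = 55.108 V; V_B = 220 × 126/1018 = 27.230 V; V_C = 220 × 151/1018 = 32.633 V.
P_out = V_A I_A + V_B I_B + V_C I_C = 55.108×0.729 + 27.230×0.991 + 32.633×5.72 = 40.174 + 26.985 + 186.66 = 253.82 W.
Ideal ⇒ P_in = P_out, so I_p = P_out/V_p = 253.82/220 = 1.15 A.

I_p ≈ 1.15 A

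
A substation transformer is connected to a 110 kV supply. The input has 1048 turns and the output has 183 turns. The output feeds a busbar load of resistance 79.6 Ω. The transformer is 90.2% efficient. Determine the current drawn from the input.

V_out = 110000 × 183/1048 = 19208 V.
I_out = V_out/R = 19208/79.6 = 241.31 A.
P_out = V_out I_out = 19208 × 241.31 = 4.6350×10^6 W.
P_in = P_out/η = 4.6350×10^6/0.902 = 5.1386×10^6 W.
I_in = P_in/V_in = 5.1386×10^6/110000 = 46.7 A.

I_in ≈ 46.7 A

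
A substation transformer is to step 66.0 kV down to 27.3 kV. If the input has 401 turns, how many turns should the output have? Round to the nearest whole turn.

N_out = 166 turns

N_out/N_in = V_out/V_in, so N_out = 401 × 27300/66000 = 165.9 ≈ 166 turns.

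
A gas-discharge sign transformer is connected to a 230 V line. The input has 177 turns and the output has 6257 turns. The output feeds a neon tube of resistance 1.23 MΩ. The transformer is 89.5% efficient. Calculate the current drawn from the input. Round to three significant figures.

I_in ≈ 0.261 A

V_out = 230 × 6257/177 = 8130.6 V.
I_out = V_out/R = 8130.6/(1.23×10^6) = 0.0066102 A.
P_out = V_out I_out = 8130.6 × 0.0066102 = 53.745 W.
P_in = P_out/η = 53.745/0.895 = 60.050 W.
I_in = P_in/V_in = 60.050/230 = 0.261 A.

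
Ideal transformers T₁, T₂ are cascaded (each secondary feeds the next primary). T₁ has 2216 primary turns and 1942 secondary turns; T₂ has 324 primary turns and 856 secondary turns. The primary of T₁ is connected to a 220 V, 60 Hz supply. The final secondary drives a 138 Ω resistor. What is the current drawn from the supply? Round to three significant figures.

I_supply ≈ 8.55 A

After T₁: V = 220.00 × 1942/2216 = 192.80 V.
After T₂: V = 192.80 × 856/324 = 509.37 V.
I_load = 509.37/138 = 3.6911 A, so P_out = 509.37 × 3.6911 = 1880.1 W.
All ideal ⇒ P_in = P_out, so I_supply = 1880.1/220 = 8.55 A.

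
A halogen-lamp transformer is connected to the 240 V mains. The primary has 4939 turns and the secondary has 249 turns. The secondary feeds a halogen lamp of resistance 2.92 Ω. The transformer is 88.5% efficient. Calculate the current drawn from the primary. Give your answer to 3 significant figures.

V_s = 240 × 249/4939 = 12.100 V.
I_s = V_s/R = 12.100/2.92 = 4.1437 A.
P_out = V_s I_s = 12.100 × 4.1437 = 50.137 W.
P_in = P_out/η = 50.137/0.885 = 56.652 W.
I_p = P_in/V_p = 56.652/240 = 0.236 A.

I_p ≈ 0.236 A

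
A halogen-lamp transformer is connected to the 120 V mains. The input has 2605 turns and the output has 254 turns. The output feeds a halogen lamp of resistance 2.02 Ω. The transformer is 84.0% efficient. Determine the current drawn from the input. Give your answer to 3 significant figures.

I_in ≈ 0.672 A

V_out = 120 × 254/2605 = 11.701 V.
I_out = V_out/R = 11.701/2.02 = 5.7924 A.
P_out = V_out I_out = 11.701 × 5.7924 = 67.774 W.
P_in = P_out/η = 67.774/0.840 = 80.683 W.
I_in = P_in/V_in = 80.683/120 = 0.672 A.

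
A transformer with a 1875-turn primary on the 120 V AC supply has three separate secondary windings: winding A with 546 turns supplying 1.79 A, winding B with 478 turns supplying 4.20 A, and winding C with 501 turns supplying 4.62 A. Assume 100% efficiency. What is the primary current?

I_p ≈ 2.83 A

V_A = 120 × 546/1875 = 34.944 V; V_B = 120 × 478/1875 = 30.592 V; V_C = 120 × 501/1875 = 32.064 V.
P_out = V_A I_A + V_B I_B + V_C I_C = 34.944×1.79 + 30.592×4.20 + 32.064×4.62 = 62.550 + 128.49 + 148.14 = 339.17 W.
Ideal ⇒ P_in = P_out, so I_p = P_out/V_p = 339.17/120 = 2.83 A.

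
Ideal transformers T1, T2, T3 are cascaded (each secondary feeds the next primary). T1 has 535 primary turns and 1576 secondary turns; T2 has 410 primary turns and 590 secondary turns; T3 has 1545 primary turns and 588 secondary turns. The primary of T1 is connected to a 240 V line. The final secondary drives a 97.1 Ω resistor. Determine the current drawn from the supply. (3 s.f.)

I_supply ≈ 6.43 A

After T1: V = 240.00 × 1576/535 = 706.99 V.
After T2: V = 706.99 × 590/410 = 1017.4 V.
After T3: V = 1017.4 × 588/1545 = 387.20 V.
I_load = 387.20/97.1 = 3.9876 A, so P_out = 387.20 × 3.9876 = 1544.0 W.
All ideal ⇒ P_in = P_out, so I_supply = 1544.0/240 = 6.43 A.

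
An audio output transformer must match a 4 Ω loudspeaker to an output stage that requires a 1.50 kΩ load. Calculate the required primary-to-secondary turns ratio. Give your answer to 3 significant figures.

N_p/N_s ≈ 19.4

Z_p/Z_s = (N_p/N_s)², so N_p/N_s = √(1500/4) = √375 = 19.4.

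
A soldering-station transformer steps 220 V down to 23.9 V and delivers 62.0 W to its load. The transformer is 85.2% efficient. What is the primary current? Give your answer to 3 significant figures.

P_in = P_out/η = 62.0/0.852 = 72.770 W.
I_p = P_in/V_p = 72.770/220 = 0.331 A.

I_p ≈ 0.331 A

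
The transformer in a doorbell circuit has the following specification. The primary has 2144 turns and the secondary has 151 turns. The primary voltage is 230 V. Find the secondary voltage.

V_s ≈ 16.2 V

V_s/V_p = N_s/N_p, so V_s = 230 × 151/2144 = 16.2 V.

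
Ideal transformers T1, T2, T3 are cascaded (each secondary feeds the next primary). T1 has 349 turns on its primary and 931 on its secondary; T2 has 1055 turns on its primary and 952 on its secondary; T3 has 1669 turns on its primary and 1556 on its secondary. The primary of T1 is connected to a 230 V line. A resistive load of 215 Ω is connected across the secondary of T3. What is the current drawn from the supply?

I_supply ≈ 5.39 A

Secondary of T1: V = 230.00 × 931/349 = 613.55 V.
Secondary of T2: V = 613.55 × 952/1055 = 553.65 V.
Secondary of T3: V = 553.65 × 1556/1669 = 516.17 V.
I_load = 516.17/215 = 2.4008 A, so P_out = 516.17 × 2.4008 = 1239.2 W.
All ideal ⇒ P_in = P_out, so I_supply = 1239.2/230 = 5.39 A.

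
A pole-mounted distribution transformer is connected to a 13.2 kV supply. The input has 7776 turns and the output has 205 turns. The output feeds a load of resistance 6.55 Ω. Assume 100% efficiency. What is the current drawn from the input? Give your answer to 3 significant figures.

V_out = V_in × N_out/N_in = 13200 × 205/7776 = 347.99 V.
I_out = V_out/R = 347.99/6.55 = 53.129 A.
For an ideal transformer I_in N_in = I_out N_out, so I_in = 53.129 × 205/7776 = 1.40 A.

I_in ≈ 1.40 A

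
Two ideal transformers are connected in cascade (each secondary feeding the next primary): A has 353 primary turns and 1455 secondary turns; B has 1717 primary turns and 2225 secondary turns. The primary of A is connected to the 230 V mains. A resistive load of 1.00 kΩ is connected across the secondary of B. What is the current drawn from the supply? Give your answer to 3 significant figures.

I_supply ≈ 6.56 A

Secondary of A: V = 230.00 × 1455/353 = 948.02 V.
Secondary of B: V = 948.02 × 2225/1717 = 1228.5 V.
I_load = 1228.5/1000 = 1.2285 A, so P_out = 1228.5 × 1.2285 = 1509.2 W.
All ideal ⇒ P_in = P_out, so I_supply = 1509.2/230 = 6.56 A.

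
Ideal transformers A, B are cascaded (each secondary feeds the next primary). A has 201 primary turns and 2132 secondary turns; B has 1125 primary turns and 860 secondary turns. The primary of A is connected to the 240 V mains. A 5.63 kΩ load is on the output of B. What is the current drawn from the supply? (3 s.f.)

After A: V = 240.00 × 2132/201 = 2545.7 V.
After B: V = 2545.7 × 860/1125 = 1946.0 V.
I_load = 1946.0/5630 = 0.34565 A, so P_out = 1946.0 × 0.34565 = 672.65 W.
All ideal ⇒ P_in = P_out, so I_supply = 672.65/240 = 2.80 A.

I_supply ≈ 2.80 A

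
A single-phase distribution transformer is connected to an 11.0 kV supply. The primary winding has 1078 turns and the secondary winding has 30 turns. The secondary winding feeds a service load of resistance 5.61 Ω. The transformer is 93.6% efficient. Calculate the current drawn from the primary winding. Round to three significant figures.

I_p ≈ 1.62 A

V_s = 11000 × 30/1078 = 306.12 V.
I_s = V_s/R = 306.12/5.61 = 54.567 A.
P_out = V_s I_s = 306.12 × 54.567 = 16704 W.
P_in = P_out/η = 16704/0.936 = 17846 W.
I_p = P_in/V_p = 17846/11000 = 1.62 A.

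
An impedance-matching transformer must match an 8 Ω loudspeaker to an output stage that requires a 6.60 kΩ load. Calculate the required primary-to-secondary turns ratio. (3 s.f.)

Z_p/Z_s = (N_p/N_s)², so N_p/N_s = √(6600/8) = √825 = 28.7.

N_p/N_s ≈ 28.7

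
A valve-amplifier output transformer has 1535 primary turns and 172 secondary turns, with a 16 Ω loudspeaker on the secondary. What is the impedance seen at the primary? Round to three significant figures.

Z_p ≈ 1270 Ω

Z_p = (N_p/N_s)² × Z_s = (1535/172)² × 16 = 1270 Ω.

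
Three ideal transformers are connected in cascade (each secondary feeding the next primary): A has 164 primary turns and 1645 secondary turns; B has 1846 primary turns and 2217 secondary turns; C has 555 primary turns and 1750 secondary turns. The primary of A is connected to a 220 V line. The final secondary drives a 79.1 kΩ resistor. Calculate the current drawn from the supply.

After A: V = 220.00 × 1645/164 = 2206.7 V.
After B: V = 2206.7 × 2217/1846 = 2650.2 V.
After C: V = 2650.2 × 1750/555 = 8356.5 V.
I_load = 8356.5/79100 = 0.10564 A, so P_out = 8356.5 × 0.10564 = 882.82 W.
All ideal ⇒ P_in = P_out, so I_supply = 882.82/220 = 4.01 A.

I_supply ≈ 4.01 A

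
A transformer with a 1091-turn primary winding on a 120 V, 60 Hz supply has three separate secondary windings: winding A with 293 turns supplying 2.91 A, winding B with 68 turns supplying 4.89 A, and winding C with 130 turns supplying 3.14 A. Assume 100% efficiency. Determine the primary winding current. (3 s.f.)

I_p ≈ 1.46 A

V_A = 120 × 293/1091 = 32.227 V; V_B = 120 × 68/1091 = 7.4794 V; V_C = 120 × 130/1091 = 14.299 V.
P_out = V_A I_A + V_B I_B + V_C I_C = 32.227×2.91 + 7.4794×4.89 + 14.299×3.14 = 93.781 + 36.574 + 44.898 = 175.25 W.
Ideal ⇒ P_in = P_out, so I_p = P_out/V_p = 175.25/120 = 1.46 A.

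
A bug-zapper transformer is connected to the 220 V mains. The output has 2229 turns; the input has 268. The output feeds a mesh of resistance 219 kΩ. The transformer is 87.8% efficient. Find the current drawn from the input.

V_out = 220 × 2229/268 = 1829.8 V.
I_out = V_out/R = 1829.8/219000 = 0.0083551 A.
P_out = V_out I_out = 1829.8 × 0.0083551 = 15.288 W.
P_in = P_out/η = 15.288/0.878 = 17.412 W.
I_in = P_in/V_in = 17.412/220 = 0.0791 A.

I_in ≈ 0.0791 A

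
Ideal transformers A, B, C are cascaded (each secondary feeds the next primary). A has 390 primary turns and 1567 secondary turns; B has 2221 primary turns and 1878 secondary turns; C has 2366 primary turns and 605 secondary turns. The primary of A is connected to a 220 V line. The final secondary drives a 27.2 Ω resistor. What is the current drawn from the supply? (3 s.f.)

I_supply ≈ 6.10 A

Secondary of A: V = 220.00 × 1567/390 = 883.95 V.
Secondary of B: V = 883.95 × 1878/2221 = 747.44 V.
Secondary of C: V = 747.44 × 605/2366 = 191.12 V.
I_load = 191.12/27.2 = 7.0266 A, so P_out = 191.12 × 7.0266 = 1343.0 W.
All ideal ⇒ P_in = P_out, so I_supply = 1343.0/220 = 6.10 A.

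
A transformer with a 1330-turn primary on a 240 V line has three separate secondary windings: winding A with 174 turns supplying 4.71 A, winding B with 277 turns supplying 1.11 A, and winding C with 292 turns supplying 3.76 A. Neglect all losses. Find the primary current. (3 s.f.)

V_A = 240 × 174/1330 = 31.398 V; V_B = 240 × 277/1330 = 49.985 V; V_C = 240 × 292/1330 = 52.692 V.
P_out = V_A I_A + V_B I_B + V_C I_C = 31.398×4.71 + 49.985×1.11 + 52.692×3.76 = 147.89 + 55.483 + 198.12 = 401.49 W.
Ideal ⇒ P_in = P_out, so I_p = P_out/V_p = 401.49/240 = 1.67 A.

I_p ≈ 1.67 A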